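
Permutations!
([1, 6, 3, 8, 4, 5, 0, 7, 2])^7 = (0 1 6)(2 3 8)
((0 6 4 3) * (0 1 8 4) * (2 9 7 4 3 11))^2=(1 3 8)(2 7 11 9 4)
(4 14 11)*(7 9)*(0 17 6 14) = [17, 1, 2, 3, 0, 5, 14, 9, 8, 7, 10, 4, 12, 13, 11, 15, 16, 6] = (0 17 6 14 11 4)(7 9)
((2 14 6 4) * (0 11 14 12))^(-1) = ((0 11 14 6 4 2 12))^(-1) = (0 12 2 4 6 14 11)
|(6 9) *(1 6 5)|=|(1 6 9 5)|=4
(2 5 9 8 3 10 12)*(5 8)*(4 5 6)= (2 8 3 10 12)(4 5 9 6)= [0, 1, 8, 10, 5, 9, 4, 7, 3, 6, 12, 11, 2]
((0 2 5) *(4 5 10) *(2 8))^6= (10)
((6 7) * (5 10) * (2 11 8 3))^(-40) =(11)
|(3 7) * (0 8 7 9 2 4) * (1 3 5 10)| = |(0 8 7 5 10 1 3 9 2 4)| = 10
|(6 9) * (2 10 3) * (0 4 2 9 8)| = 8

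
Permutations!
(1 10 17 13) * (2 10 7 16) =[0, 7, 10, 3, 4, 5, 6, 16, 8, 9, 17, 11, 12, 1, 14, 15, 2, 13] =(1 7 16 2 10 17 13)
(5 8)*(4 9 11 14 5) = (4 9 11 14 5 8) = [0, 1, 2, 3, 9, 8, 6, 7, 4, 11, 10, 14, 12, 13, 5]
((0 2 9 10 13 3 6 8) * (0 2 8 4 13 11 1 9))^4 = ((0 8 2)(1 9 10 11)(3 6 4 13))^4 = (13)(0 8 2)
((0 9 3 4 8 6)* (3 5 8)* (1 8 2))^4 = ((0 9 5 2 1 8 6)(3 4))^4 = (0 1 9 8 5 6 2)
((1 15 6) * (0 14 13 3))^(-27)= ((0 14 13 3)(1 15 6))^(-27)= (15)(0 14 13 3)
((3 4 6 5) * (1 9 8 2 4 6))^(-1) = ((1 9 8 2 4)(3 6 5))^(-1) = (1 4 2 8 9)(3 5 6)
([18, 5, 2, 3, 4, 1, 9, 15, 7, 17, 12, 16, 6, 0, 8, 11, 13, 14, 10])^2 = (0 10 6 17 8 15 16)(7 11 13 18 12 9 14)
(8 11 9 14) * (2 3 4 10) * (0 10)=(0 10 2 3 4)(8 11 9 14)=[10, 1, 3, 4, 0, 5, 6, 7, 11, 14, 2, 9, 12, 13, 8]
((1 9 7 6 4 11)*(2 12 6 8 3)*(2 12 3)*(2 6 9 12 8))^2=(1 9 2 8 4)(3 6 11 12 7)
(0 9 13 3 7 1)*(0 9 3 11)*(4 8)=[3, 9, 2, 7, 8, 5, 6, 1, 4, 13, 10, 0, 12, 11]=(0 3 7 1 9 13 11)(4 8)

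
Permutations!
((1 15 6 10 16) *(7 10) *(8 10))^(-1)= (1 16 10 8 7 6 15)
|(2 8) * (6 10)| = 2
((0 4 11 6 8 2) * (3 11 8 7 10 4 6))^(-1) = (0 2 8 4 10 7 6)(3 11)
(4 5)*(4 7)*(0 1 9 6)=(0 1 9 6)(4 5 7)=[1, 9, 2, 3, 5, 7, 0, 4, 8, 6]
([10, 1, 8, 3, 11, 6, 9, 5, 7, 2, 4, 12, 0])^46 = (0 10 4 11 12)(2 6 7)(5 8 9)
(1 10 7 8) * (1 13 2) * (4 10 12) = (1 12 4 10 7 8 13 2) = [0, 12, 1, 3, 10, 5, 6, 8, 13, 9, 7, 11, 4, 2]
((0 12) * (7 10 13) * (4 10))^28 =(13)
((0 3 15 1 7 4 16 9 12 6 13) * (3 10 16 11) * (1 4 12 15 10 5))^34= (0 13 6 12 7 1 5)(3 11 4 15 9 16 10)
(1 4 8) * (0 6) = (0 6)(1 4 8) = [6, 4, 2, 3, 8, 5, 0, 7, 1]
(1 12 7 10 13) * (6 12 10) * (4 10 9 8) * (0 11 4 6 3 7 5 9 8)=(0 11 4 10 13 1 8 6 12 5 9)(3 7)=[11, 8, 2, 7, 10, 9, 12, 3, 6, 0, 13, 4, 5, 1]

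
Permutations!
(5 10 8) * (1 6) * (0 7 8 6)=(0 7 8 5 10 6 1)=[7, 0, 2, 3, 4, 10, 1, 8, 5, 9, 6]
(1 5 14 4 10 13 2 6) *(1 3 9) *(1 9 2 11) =[0, 5, 6, 2, 10, 14, 3, 7, 8, 9, 13, 1, 12, 11, 4] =(1 5 14 4 10 13 11)(2 6 3)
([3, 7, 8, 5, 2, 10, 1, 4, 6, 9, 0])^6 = (0 5)(3 10)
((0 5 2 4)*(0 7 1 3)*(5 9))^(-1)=(0 3 1 7 4 2 5 9)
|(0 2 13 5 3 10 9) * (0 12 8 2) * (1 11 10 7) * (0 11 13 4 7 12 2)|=|(0 11 10 9 2 4 7 1 13 5 3 12 8)|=13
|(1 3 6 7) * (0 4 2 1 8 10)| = |(0 4 2 1 3 6 7 8 10)| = 9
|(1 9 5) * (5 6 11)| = 5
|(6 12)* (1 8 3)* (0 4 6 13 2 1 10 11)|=11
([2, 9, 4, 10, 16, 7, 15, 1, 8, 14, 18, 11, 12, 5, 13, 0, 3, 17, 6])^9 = (18)(1 13)(5 9)(7 14)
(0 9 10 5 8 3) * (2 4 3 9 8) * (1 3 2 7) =(0 8 9 10 5 7 1 3)(2 4) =[8, 3, 4, 0, 2, 7, 6, 1, 9, 10, 5]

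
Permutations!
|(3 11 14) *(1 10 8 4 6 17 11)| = |(1 10 8 4 6 17 11 14 3)| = 9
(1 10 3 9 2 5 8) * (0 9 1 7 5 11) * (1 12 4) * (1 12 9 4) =(0 4 12 1 10 3 9 2 11)(5 8 7) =[4, 10, 11, 9, 12, 8, 6, 5, 7, 2, 3, 0, 1]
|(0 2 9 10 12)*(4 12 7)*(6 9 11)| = 9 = |(0 2 11 6 9 10 7 4 12)|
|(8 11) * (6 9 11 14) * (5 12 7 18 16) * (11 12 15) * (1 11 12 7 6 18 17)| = |(1 11 8 14 18 16 5 15 12 6 9 7 17)| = 13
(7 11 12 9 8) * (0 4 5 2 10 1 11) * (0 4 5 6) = [5, 11, 10, 3, 6, 2, 0, 4, 7, 8, 1, 12, 9] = (0 5 2 10 1 11 12 9 8 7 4 6)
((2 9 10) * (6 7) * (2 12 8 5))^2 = ((2 9 10 12 8 5)(6 7))^2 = (2 10 8)(5 9 12)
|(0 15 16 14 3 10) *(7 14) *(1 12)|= 14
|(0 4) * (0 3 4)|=2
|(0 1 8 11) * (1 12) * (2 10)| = 10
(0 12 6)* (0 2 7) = (0 12 6 2 7) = [12, 1, 7, 3, 4, 5, 2, 0, 8, 9, 10, 11, 6]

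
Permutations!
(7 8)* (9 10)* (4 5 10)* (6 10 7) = (4 5 7 8 6 10 9) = [0, 1, 2, 3, 5, 7, 10, 8, 6, 4, 9]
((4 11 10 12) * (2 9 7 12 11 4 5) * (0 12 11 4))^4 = (0 9 4 2 10 5 11 12 7)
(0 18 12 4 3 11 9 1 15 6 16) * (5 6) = (0 18 12 4 3 11 9 1 15 5 6 16) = [18, 15, 2, 11, 3, 6, 16, 7, 8, 1, 10, 9, 4, 13, 14, 5, 0, 17, 12]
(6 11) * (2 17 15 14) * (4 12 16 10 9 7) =(2 17 15 14)(4 12 16 10 9 7)(6 11) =[0, 1, 17, 3, 12, 5, 11, 4, 8, 7, 9, 6, 16, 13, 2, 14, 10, 15]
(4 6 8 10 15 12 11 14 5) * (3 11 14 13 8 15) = (3 11 13 8 10)(4 6 15 12 14 5) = [0, 1, 2, 11, 6, 4, 15, 7, 10, 9, 3, 13, 14, 8, 5, 12]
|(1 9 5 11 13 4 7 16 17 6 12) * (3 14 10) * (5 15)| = 12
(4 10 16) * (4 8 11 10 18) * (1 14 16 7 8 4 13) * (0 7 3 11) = [7, 14, 2, 11, 18, 5, 6, 8, 0, 9, 3, 10, 12, 1, 16, 15, 4, 17, 13] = (0 7 8)(1 14 16 4 18 13)(3 11 10)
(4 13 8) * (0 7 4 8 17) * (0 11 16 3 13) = [7, 1, 2, 13, 0, 5, 6, 4, 8, 9, 10, 16, 12, 17, 14, 15, 3, 11] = (0 7 4)(3 13 17 11 16)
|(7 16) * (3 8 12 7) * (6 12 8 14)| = 6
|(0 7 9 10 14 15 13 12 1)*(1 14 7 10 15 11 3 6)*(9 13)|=10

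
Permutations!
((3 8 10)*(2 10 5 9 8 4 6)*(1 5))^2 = (1 9)(2 3 6 10 4)(5 8)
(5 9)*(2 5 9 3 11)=[0, 1, 5, 11, 4, 3, 6, 7, 8, 9, 10, 2]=(2 5 3 11)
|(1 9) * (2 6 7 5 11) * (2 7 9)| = 12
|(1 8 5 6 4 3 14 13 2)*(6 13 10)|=|(1 8 5 13 2)(3 14 10 6 4)|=5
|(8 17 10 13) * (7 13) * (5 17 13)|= 4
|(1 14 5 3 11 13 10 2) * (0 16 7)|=24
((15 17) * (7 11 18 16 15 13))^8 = ((7 11 18 16 15 17 13))^8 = (7 11 18 16 15 17 13)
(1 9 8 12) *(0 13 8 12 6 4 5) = (0 13 8 6 4 5)(1 9 12) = [13, 9, 2, 3, 5, 0, 4, 7, 6, 12, 10, 11, 1, 8]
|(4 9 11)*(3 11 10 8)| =|(3 11 4 9 10 8)| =6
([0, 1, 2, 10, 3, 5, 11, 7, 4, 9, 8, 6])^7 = [0, 1, 2, 4, 8, 5, 11, 7, 10, 9, 3, 6]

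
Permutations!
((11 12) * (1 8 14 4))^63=(1 4 14 8)(11 12)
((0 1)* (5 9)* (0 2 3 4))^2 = (9)(0 2 4 1 3)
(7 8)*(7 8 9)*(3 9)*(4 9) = [0, 1, 2, 4, 9, 5, 6, 3, 8, 7] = (3 4 9 7)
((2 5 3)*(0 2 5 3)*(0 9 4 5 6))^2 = ((0 2 3 6)(4 5 9))^2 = (0 3)(2 6)(4 9 5)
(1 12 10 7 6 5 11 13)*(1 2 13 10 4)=(1 12 4)(2 13)(5 11 10 7 6)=[0, 12, 13, 3, 1, 11, 5, 6, 8, 9, 7, 10, 4, 2]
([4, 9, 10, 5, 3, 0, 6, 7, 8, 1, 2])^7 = (0 5 3 4)(1 9)(2 10)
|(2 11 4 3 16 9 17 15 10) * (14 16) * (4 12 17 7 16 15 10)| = |(2 11 12 17 10)(3 14 15 4)(7 16 9)| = 60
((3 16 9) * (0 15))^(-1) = ((0 15)(3 16 9))^(-1) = (0 15)(3 9 16)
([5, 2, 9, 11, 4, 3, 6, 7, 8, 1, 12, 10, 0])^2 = (0 3 10)(1 9 2)(5 11 12)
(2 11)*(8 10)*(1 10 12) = [0, 10, 11, 3, 4, 5, 6, 7, 12, 9, 8, 2, 1] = (1 10 8 12)(2 11)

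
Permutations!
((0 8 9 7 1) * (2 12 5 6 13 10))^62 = (0 9 1 8 7)(2 5 13)(6 10 12)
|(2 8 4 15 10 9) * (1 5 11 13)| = 12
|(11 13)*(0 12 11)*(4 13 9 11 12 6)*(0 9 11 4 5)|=|(0 6 5)(4 13 9)|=3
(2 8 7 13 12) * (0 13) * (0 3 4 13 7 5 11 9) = (0 7 3 4 13 12 2 8 5 11 9) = [7, 1, 8, 4, 13, 11, 6, 3, 5, 0, 10, 9, 2, 12]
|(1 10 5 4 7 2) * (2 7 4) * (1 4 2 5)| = |(1 10)(2 4)| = 2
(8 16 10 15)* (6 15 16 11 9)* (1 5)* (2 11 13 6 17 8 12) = (1 5)(2 11 9 17 8 13 6 15 12)(10 16) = [0, 5, 11, 3, 4, 1, 15, 7, 13, 17, 16, 9, 2, 6, 14, 12, 10, 8]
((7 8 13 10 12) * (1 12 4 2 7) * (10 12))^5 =(1 8 4 12 7 10 13 2)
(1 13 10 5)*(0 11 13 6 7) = (0 11 13 10 5 1 6 7) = [11, 6, 2, 3, 4, 1, 7, 0, 8, 9, 5, 13, 12, 10]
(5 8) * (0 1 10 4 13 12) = (0 1 10 4 13 12)(5 8) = [1, 10, 2, 3, 13, 8, 6, 7, 5, 9, 4, 11, 0, 12]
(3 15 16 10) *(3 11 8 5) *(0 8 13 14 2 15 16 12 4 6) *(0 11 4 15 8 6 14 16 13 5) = (0 6 11 5 3 13 16 10 4 14 2 8)(12 15) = [6, 1, 8, 13, 14, 3, 11, 7, 0, 9, 4, 5, 15, 16, 2, 12, 10]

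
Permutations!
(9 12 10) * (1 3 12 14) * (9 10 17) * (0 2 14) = [2, 3, 14, 12, 4, 5, 6, 7, 8, 0, 10, 11, 17, 13, 1, 15, 16, 9] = (0 2 14 1 3 12 17 9)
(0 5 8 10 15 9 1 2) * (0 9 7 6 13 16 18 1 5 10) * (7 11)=(0 10 15 11 7 6 13 16 18 1 2 9 5 8)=[10, 2, 9, 3, 4, 8, 13, 6, 0, 5, 15, 7, 12, 16, 14, 11, 18, 17, 1]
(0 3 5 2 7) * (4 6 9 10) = [3, 1, 7, 5, 6, 2, 9, 0, 8, 10, 4] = (0 3 5 2 7)(4 6 9 10)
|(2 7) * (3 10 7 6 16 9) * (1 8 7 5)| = 10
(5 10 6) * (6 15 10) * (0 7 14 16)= (0 7 14 16)(5 6)(10 15)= [7, 1, 2, 3, 4, 6, 5, 14, 8, 9, 15, 11, 12, 13, 16, 10, 0]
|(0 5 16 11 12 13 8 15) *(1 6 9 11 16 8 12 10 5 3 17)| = 22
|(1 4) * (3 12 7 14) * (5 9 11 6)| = 4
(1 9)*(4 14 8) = [0, 9, 2, 3, 14, 5, 6, 7, 4, 1, 10, 11, 12, 13, 8] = (1 9)(4 14 8)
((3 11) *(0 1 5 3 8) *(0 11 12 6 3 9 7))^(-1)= (0 7 9 5 1)(3 6 12)(8 11)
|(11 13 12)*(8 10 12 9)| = 6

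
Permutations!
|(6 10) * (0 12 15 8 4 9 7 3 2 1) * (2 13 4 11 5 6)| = 10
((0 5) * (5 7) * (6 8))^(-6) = (8)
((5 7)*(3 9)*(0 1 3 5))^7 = ((0 1 3 9 5 7))^7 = (0 1 3 9 5 7)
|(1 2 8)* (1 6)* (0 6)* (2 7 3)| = 7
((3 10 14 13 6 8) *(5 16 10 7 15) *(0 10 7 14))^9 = (0 10)(3 8 6 13 14)(5 16 7 15)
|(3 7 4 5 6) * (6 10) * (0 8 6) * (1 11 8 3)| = 12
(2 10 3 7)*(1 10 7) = (1 10 3)(2 7) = [0, 10, 7, 1, 4, 5, 6, 2, 8, 9, 3]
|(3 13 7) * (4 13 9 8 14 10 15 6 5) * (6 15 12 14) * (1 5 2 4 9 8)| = |(15)(1 5 9)(2 4 13 7 3 8 6)(10 12 14)| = 21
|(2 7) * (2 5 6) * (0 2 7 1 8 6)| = 7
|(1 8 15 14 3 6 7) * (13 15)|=8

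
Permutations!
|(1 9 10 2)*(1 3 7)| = |(1 9 10 2 3 7)| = 6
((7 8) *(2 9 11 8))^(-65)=(11)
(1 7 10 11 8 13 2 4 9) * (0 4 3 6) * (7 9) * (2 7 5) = (0 4 5 2 3 6)(1 9)(7 10 11 8 13) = [4, 9, 3, 6, 5, 2, 0, 10, 13, 1, 11, 8, 12, 7]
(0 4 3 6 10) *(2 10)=(0 4 3 6 2 10)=[4, 1, 10, 6, 3, 5, 2, 7, 8, 9, 0]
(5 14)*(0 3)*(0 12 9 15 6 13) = (0 3 12 9 15 6 13)(5 14) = [3, 1, 2, 12, 4, 14, 13, 7, 8, 15, 10, 11, 9, 0, 5, 6]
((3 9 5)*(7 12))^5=(3 5 9)(7 12)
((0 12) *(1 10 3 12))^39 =((0 1 10 3 12))^39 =(0 12 3 10 1)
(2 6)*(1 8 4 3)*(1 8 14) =[0, 14, 6, 8, 3, 5, 2, 7, 4, 9, 10, 11, 12, 13, 1] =(1 14)(2 6)(3 8 4)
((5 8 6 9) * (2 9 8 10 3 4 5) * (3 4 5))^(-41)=(2 9)(3 4 10 5)(6 8)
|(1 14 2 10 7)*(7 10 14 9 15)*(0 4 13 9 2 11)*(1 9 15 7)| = |(0 4 13 15 1 2 14 11)(7 9)| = 8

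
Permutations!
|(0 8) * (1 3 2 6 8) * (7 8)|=7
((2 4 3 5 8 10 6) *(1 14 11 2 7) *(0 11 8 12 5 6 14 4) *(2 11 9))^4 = (0 9 2)(1 7 6 3 4)(8 10 14)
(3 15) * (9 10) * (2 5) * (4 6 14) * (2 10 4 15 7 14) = [0, 1, 5, 7, 6, 10, 2, 14, 8, 4, 9, 11, 12, 13, 15, 3] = (2 5 10 9 4 6)(3 7 14 15)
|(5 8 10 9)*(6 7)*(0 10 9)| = |(0 10)(5 8 9)(6 7)| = 6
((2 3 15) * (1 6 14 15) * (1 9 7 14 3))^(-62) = (1 3 7 15)(2 6 9 14)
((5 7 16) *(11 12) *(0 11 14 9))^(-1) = ((0 11 12 14 9)(5 7 16))^(-1) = (0 9 14 12 11)(5 16 7)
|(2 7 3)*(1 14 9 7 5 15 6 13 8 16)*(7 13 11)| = 42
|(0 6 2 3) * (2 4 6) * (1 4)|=3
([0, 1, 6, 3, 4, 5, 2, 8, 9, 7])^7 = [0, 1, 6, 3, 4, 5, 2, 8, 9, 7]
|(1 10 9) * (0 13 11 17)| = 12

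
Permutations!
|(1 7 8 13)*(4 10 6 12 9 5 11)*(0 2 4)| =|(0 2 4 10 6 12 9 5 11)(1 7 8 13)| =36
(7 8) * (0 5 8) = (0 5 8 7) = [5, 1, 2, 3, 4, 8, 6, 0, 7]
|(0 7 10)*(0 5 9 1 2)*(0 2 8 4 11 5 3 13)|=|(0 7 10 3 13)(1 8 4 11 5 9)|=30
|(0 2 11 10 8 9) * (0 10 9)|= 6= |(0 2 11 9 10 8)|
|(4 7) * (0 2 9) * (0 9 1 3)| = |(9)(0 2 1 3)(4 7)| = 4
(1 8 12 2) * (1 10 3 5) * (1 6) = (1 8 12 2 10 3 5 6) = [0, 8, 10, 5, 4, 6, 1, 7, 12, 9, 3, 11, 2]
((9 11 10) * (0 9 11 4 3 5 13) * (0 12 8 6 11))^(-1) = (0 10 11 6 8 12 13 5 3 4 9)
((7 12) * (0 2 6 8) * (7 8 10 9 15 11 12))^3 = (0 10 11)(2 9 12)(6 15 8)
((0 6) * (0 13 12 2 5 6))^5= ((2 5 6 13 12))^5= (13)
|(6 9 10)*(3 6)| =4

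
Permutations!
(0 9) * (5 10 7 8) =(0 9)(5 10 7 8) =[9, 1, 2, 3, 4, 10, 6, 8, 5, 0, 7]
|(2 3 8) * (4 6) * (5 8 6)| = |(2 3 6 4 5 8)| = 6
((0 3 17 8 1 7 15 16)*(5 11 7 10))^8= ((0 3 17 8 1 10 5 11 7 15 16))^8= (0 7 10 17 16 11 1 3 15 5 8)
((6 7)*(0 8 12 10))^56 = (12)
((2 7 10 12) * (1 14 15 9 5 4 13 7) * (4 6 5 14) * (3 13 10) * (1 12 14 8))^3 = (1 14 8 10 9 4 15)(2 12)(5 6)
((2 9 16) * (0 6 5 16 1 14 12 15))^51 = (0 6 5 16 2 9 1 14 12 15)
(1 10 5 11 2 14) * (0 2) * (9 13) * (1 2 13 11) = (0 13 9 11)(1 10 5)(2 14) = [13, 10, 14, 3, 4, 1, 6, 7, 8, 11, 5, 0, 12, 9, 2]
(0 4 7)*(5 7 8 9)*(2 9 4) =(0 2 9 5 7)(4 8) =[2, 1, 9, 3, 8, 7, 6, 0, 4, 5]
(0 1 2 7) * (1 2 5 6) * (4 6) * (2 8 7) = (0 8 7)(1 5 4 6) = [8, 5, 2, 3, 6, 4, 1, 0, 7]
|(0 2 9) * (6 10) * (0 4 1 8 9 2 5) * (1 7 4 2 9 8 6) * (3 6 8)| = 10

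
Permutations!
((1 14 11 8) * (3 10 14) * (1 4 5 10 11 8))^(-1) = ((1 3 11)(4 5 10 14 8))^(-1) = (1 11 3)(4 8 14 10 5)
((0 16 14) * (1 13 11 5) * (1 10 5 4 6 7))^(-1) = (0 14 16)(1 7 6 4 11 13)(5 10)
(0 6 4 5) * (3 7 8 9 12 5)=(0 6 4 3 7 8 9 12 5)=[6, 1, 2, 7, 3, 0, 4, 8, 9, 12, 10, 11, 5]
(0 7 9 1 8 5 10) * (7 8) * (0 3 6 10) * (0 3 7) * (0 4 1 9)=[8, 4, 2, 6, 1, 3, 10, 0, 5, 9, 7]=(0 8 5 3 6 10 7)(1 4)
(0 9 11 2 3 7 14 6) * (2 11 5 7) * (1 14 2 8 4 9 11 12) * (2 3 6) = (0 11 12 1 14 2 6)(3 8 4 9 5 7) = [11, 14, 6, 8, 9, 7, 0, 3, 4, 5, 10, 12, 1, 13, 2]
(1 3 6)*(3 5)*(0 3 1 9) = (0 3 6 9)(1 5) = [3, 5, 2, 6, 4, 1, 9, 7, 8, 0]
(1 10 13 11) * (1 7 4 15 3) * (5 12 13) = (1 10 5 12 13 11 7 4 15 3) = [0, 10, 2, 1, 15, 12, 6, 4, 8, 9, 5, 7, 13, 11, 14, 3]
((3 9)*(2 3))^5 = (2 9 3)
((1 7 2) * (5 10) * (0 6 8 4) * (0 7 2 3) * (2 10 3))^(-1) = ((0 6 8 4 7 2 1 10 5 3))^(-1) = (0 3 5 10 1 2 7 4 8 6)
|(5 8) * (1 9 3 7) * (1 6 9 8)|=12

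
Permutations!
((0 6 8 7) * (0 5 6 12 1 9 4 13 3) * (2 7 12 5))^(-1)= (0 3 13 4 9 1 12 8 6 5)(2 7)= ((0 5 6 8 12 1 9 4 13 3)(2 7))^(-1)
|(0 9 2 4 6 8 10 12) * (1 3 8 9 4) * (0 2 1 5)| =|(0 4 6 9 1 3 8 10 12 2 5)| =11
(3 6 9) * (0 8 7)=(0 8 7)(3 6 9)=[8, 1, 2, 6, 4, 5, 9, 0, 7, 3]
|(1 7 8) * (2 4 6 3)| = 12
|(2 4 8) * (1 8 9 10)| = |(1 8 2 4 9 10)| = 6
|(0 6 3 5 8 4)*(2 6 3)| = 10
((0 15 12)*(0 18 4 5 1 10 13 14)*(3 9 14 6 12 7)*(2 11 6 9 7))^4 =(0 6 5 9 2 18 10)(1 14 11 4 13 15 12)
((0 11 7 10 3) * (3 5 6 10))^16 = ((0 11 7 3)(5 6 10))^16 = (11)(5 6 10)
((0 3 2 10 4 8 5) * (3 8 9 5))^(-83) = ((0 8 3 2 10 4 9 5))^(-83) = (0 4 3 5 10 8 9 2)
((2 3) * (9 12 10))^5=((2 3)(9 12 10))^5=(2 3)(9 10 12)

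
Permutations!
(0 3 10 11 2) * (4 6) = (0 3 10 11 2)(4 6) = [3, 1, 0, 10, 6, 5, 4, 7, 8, 9, 11, 2]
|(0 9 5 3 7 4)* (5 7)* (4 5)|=|(0 9 7 5 3 4)|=6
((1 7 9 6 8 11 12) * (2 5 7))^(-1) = ((1 2 5 7 9 6 8 11 12))^(-1) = (1 12 11 8 6 9 7 5 2)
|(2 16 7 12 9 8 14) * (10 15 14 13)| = 10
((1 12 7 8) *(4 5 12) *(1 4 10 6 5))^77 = ((1 10 6 5 12 7 8 4))^77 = (1 7 6 4 12 10 8 5)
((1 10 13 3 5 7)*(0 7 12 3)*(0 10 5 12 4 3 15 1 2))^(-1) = (0 2 7)(1 15 12 3 4 5)(10 13)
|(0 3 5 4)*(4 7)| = 5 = |(0 3 5 7 4)|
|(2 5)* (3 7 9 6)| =|(2 5)(3 7 9 6)| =4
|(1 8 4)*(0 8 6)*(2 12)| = 10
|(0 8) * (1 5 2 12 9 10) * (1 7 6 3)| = 18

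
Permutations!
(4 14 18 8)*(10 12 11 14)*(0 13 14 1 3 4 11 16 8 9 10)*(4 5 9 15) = (0 13 14 18 15 4)(1 3 5 9 10 12 16 8 11) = [13, 3, 2, 5, 0, 9, 6, 7, 11, 10, 12, 1, 16, 14, 18, 4, 8, 17, 15]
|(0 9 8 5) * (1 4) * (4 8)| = |(0 9 4 1 8 5)| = 6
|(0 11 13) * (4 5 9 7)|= |(0 11 13)(4 5 9 7)|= 12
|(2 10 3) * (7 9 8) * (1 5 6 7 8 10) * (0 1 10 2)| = 9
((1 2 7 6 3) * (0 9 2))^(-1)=(0 1 3 6 7 2 9)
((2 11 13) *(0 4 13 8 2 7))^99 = ((0 4 13 7)(2 11 8))^99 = (0 7 13 4)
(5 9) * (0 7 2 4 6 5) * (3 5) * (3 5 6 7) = [3, 1, 4, 6, 7, 9, 5, 2, 8, 0] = (0 3 6 5 9)(2 4 7)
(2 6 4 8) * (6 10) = [0, 1, 10, 3, 8, 5, 4, 7, 2, 9, 6] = (2 10 6 4 8)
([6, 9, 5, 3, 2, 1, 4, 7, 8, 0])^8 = [6, 9, 5, 3, 2, 1, 4, 7, 8, 0]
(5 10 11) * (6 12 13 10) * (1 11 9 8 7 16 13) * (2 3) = (1 11 5 6 12)(2 3)(7 16 13 10 9 8) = [0, 11, 3, 2, 4, 6, 12, 16, 7, 8, 9, 5, 1, 10, 14, 15, 13]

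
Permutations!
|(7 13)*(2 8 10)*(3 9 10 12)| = |(2 8 12 3 9 10)(7 13)| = 6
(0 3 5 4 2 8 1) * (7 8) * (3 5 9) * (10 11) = [5, 0, 7, 9, 2, 4, 6, 8, 1, 3, 11, 10] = (0 5 4 2 7 8 1)(3 9)(10 11)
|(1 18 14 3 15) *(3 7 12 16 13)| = 9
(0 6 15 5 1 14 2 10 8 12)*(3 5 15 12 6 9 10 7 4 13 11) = (15)(0 9 10 8 6 12)(1 14 2 7 4 13 11 3 5) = [9, 14, 7, 5, 13, 1, 12, 4, 6, 10, 8, 3, 0, 11, 2, 15]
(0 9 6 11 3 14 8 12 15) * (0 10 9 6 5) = (0 6 11 3 14 8 12 15 10 9 5) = [6, 1, 2, 14, 4, 0, 11, 7, 12, 5, 9, 3, 15, 13, 8, 10]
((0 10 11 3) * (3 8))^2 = (0 11 3 10 8)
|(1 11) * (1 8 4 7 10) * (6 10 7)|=|(1 11 8 4 6 10)|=6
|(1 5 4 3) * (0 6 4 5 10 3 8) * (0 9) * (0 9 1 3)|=6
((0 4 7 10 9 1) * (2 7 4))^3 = (0 10)(1 7)(2 9)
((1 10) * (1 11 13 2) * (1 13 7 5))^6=((1 10 11 7 5)(2 13))^6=(13)(1 10 11 7 5)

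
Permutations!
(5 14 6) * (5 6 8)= (5 14 8)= [0, 1, 2, 3, 4, 14, 6, 7, 5, 9, 10, 11, 12, 13, 8]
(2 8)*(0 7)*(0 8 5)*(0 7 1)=(0 1)(2 5 7 8)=[1, 0, 5, 3, 4, 7, 6, 8, 2]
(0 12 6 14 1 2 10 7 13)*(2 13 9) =(0 12 6 14 1 13)(2 10 7 9) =[12, 13, 10, 3, 4, 5, 14, 9, 8, 2, 7, 11, 6, 0, 1]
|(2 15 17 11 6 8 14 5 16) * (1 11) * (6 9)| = |(1 11 9 6 8 14 5 16 2 15 17)| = 11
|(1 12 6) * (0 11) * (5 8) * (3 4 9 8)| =30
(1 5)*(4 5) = (1 4 5) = [0, 4, 2, 3, 5, 1]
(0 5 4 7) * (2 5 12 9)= (0 12 9 2 5 4 7)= [12, 1, 5, 3, 7, 4, 6, 0, 8, 2, 10, 11, 9]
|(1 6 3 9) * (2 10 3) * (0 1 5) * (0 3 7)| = |(0 1 6 2 10 7)(3 9 5)| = 6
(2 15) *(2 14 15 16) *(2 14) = [0, 1, 16, 3, 4, 5, 6, 7, 8, 9, 10, 11, 12, 13, 15, 2, 14] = (2 16 14 15)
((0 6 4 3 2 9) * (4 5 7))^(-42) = ((0 6 5 7 4 3 2 9))^(-42) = (0 2 4 5)(3 7 6 9)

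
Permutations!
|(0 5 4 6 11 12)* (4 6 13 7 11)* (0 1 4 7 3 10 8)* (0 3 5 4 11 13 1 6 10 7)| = 6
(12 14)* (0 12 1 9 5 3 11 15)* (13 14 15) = (0 12 15)(1 9 5 3 11 13 14) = [12, 9, 2, 11, 4, 3, 6, 7, 8, 5, 10, 13, 15, 14, 1, 0]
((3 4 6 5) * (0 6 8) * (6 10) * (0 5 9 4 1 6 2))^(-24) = ((0 10 2)(1 6 9 4 8 5 3))^(-24) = (10)(1 8 6 5 9 3 4)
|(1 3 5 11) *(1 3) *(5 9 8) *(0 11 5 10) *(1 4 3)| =|(0 11 1 4 3 9 8 10)| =8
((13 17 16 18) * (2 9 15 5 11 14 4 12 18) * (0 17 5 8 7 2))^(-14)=(18)(0 17 16)(2 9 15 8 7)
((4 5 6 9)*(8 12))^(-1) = (4 9 6 5)(8 12)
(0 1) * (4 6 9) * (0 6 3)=(0 1 6 9 4 3)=[1, 6, 2, 0, 3, 5, 9, 7, 8, 4]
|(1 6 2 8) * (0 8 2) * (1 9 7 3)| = |(0 8 9 7 3 1 6)| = 7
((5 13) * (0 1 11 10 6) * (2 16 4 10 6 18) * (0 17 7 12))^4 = (0 17 1 7 11 12 6)(2 18 10 4 16)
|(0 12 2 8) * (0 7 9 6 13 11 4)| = 10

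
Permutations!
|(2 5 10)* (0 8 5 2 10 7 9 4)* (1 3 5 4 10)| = |(0 8 4)(1 3 5 7 9 10)| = 6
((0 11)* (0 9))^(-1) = (0 9 11)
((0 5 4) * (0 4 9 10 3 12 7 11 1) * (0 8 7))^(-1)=((0 5 9 10 3 12)(1 8 7 11))^(-1)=(0 12 3 10 9 5)(1 11 7 8)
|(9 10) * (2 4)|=2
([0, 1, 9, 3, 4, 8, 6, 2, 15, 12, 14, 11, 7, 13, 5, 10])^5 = [0, 1, 9, 3, 4, 5, 6, 2, 8, 12, 10, 11, 7, 13, 14, 15]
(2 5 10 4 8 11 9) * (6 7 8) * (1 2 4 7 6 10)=[0, 2, 5, 3, 10, 1, 6, 8, 11, 4, 7, 9]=(1 2 5)(4 10 7 8 11 9)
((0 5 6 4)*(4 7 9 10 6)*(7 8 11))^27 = (6 7)(8 9)(10 11)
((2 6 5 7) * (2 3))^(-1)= (2 3 7 5 6)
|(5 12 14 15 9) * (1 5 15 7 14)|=|(1 5 12)(7 14)(9 15)|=6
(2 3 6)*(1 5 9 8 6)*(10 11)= (1 5 9 8 6 2 3)(10 11)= [0, 5, 3, 1, 4, 9, 2, 7, 6, 8, 11, 10]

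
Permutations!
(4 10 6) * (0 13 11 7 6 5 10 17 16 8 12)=(0 13 11 7 6 4 17 16 8 12)(5 10)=[13, 1, 2, 3, 17, 10, 4, 6, 12, 9, 5, 7, 0, 11, 14, 15, 8, 16]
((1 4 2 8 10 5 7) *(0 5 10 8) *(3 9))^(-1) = (10)(0 2 4 1 7 5)(3 9)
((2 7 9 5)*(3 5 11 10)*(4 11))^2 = (2 9 11 3)(4 10 5 7)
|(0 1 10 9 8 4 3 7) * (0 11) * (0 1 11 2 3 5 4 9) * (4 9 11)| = 24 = |(0 4 5 9 8 11 1 10)(2 3 7)|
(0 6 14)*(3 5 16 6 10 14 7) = [10, 1, 2, 5, 4, 16, 7, 3, 8, 9, 14, 11, 12, 13, 0, 15, 6] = (0 10 14)(3 5 16 6 7)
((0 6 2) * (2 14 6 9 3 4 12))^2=(14)(0 3 12)(2 9 4)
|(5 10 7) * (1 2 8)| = |(1 2 8)(5 10 7)| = 3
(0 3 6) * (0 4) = (0 3 6 4) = [3, 1, 2, 6, 0, 5, 4]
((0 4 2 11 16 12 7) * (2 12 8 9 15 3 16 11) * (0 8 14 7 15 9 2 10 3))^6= ((0 4 12 15)(2 10 3 16 14 7 8))^6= (0 12)(2 8 7 14 16 3 10)(4 15)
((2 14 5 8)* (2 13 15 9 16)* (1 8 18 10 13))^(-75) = (1 8)(2 15 18)(5 16 13)(9 10 14)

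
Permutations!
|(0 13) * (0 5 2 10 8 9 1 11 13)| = |(1 11 13 5 2 10 8 9)| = 8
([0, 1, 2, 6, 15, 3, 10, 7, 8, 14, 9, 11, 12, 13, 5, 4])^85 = (3 6 10 9 14 5)(4 15)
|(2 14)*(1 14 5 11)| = |(1 14 2 5 11)| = 5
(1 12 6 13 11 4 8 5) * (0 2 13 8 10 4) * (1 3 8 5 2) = [1, 12, 13, 8, 10, 3, 5, 7, 2, 9, 4, 0, 6, 11] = (0 1 12 6 5 3 8 2 13 11)(4 10)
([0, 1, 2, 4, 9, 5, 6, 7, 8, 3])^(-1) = (3 9 4)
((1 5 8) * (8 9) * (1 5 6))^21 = ((1 6)(5 9 8))^21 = (9)(1 6)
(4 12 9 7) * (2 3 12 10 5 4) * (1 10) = [0, 10, 3, 12, 1, 4, 6, 2, 8, 7, 5, 11, 9] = (1 10 5 4)(2 3 12 9 7)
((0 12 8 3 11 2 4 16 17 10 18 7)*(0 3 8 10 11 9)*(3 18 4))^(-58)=((0 12 10 4 16 17 11 2 3 9)(7 18))^(-58)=(18)(0 10 16 11 3)(2 9 12 4 17)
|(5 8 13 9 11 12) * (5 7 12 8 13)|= 10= |(5 13 9 11 8)(7 12)|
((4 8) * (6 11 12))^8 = ((4 8)(6 11 12))^8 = (6 12 11)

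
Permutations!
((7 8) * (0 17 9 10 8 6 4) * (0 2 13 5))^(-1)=(0 5 13 2 4 6 7 8 10 9 17)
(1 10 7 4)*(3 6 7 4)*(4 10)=[0, 4, 2, 6, 1, 5, 7, 3, 8, 9, 10]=(10)(1 4)(3 6 7)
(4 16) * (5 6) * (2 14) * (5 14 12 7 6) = [0, 1, 12, 3, 16, 5, 14, 6, 8, 9, 10, 11, 7, 13, 2, 15, 4] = (2 12 7 6 14)(4 16)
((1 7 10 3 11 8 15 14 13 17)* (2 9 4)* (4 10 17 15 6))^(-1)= (1 17 7)(2 4 6 8 11 3 10 9)(13 14 15)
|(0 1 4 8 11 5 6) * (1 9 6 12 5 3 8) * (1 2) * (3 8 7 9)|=|(0 3 7 9 6)(1 4 2)(5 12)(8 11)|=30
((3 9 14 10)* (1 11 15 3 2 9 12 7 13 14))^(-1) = (1 9 2 10 14 13 7 12 3 15 11) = ((1 11 15 3 12 7 13 14 10 2 9))^(-1)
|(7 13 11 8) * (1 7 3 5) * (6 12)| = |(1 7 13 11 8 3 5)(6 12)| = 14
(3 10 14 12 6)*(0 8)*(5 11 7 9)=(0 8)(3 10 14 12 6)(5 11 7 9)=[8, 1, 2, 10, 4, 11, 3, 9, 0, 5, 14, 7, 6, 13, 12]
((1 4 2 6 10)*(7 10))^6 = ((1 4 2 6 7 10))^6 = (10)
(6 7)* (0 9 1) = (0 9 1)(6 7) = [9, 0, 2, 3, 4, 5, 7, 6, 8, 1]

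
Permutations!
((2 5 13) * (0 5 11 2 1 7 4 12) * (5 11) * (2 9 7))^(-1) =(0 12 4 7 9 11)(1 13 5 2)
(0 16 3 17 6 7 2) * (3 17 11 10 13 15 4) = (0 16 17 6 7 2)(3 11 10 13 15 4) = [16, 1, 0, 11, 3, 5, 7, 2, 8, 9, 13, 10, 12, 15, 14, 4, 17, 6]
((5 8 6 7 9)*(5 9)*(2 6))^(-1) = (9)(2 8 5 7 6)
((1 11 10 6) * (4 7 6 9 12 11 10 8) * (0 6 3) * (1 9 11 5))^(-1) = (0 3 7 4 8 11 10 1 5 12 9 6)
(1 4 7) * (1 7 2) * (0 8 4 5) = (0 8 4 2 1 5) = [8, 5, 1, 3, 2, 0, 6, 7, 4]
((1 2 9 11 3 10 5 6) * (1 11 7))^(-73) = ((1 2 9 7)(3 10 5 6 11))^(-73) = (1 7 9 2)(3 5 11 10 6)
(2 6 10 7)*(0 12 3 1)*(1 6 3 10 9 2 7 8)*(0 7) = (0 12 10 8 1 7)(2 3 6 9) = [12, 7, 3, 6, 4, 5, 9, 0, 1, 2, 8, 11, 10]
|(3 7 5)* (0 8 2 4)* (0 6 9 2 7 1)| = 12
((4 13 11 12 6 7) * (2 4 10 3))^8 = ((2 4 13 11 12 6 7 10 3))^8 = (2 3 10 7 6 12 11 13 4)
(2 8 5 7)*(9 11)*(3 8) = [0, 1, 3, 8, 4, 7, 6, 2, 5, 11, 10, 9] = (2 3 8 5 7)(9 11)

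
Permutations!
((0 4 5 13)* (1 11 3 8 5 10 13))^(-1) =(0 13 10 4)(1 5 8 3 11)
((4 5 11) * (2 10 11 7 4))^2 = (2 11 10)(4 7 5) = ((2 10 11)(4 5 7))^2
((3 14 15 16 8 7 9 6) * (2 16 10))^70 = (16)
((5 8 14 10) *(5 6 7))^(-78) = (14)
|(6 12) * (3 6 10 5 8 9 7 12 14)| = 6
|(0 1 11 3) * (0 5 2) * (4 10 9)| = |(0 1 11 3 5 2)(4 10 9)| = 6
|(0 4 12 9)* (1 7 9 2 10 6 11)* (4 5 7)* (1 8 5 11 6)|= |(0 11 8 5 7 9)(1 4 12 2 10)|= 30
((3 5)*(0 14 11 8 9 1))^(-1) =(0 1 9 8 11 14)(3 5)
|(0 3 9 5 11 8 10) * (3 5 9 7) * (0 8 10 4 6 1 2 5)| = |(1 2 5 11 10 8 4 6)(3 7)| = 8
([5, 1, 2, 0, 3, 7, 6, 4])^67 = (0 7 3 5 4)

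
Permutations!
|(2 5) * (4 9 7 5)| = 5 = |(2 4 9 7 5)|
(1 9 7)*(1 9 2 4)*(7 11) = (1 2 4)(7 9 11) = [0, 2, 4, 3, 1, 5, 6, 9, 8, 11, 10, 7]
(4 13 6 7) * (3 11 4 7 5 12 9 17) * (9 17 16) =(3 11 4 13 6 5 12 17)(9 16) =[0, 1, 2, 11, 13, 12, 5, 7, 8, 16, 10, 4, 17, 6, 14, 15, 9, 3]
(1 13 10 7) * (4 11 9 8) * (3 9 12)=(1 13 10 7)(3 9 8 4 11 12)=[0, 13, 2, 9, 11, 5, 6, 1, 4, 8, 7, 12, 3, 10]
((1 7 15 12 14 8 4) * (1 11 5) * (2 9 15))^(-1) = (1 5 11 4 8 14 12 15 9 2 7)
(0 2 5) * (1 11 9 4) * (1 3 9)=(0 2 5)(1 11)(3 9 4)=[2, 11, 5, 9, 3, 0, 6, 7, 8, 4, 10, 1]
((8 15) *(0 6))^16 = (15)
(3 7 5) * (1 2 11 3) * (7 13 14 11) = (1 2 7 5)(3 13 14 11) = [0, 2, 7, 13, 4, 1, 6, 5, 8, 9, 10, 3, 12, 14, 11]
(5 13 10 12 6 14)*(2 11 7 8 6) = (2 11 7 8 6 14 5 13 10 12) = [0, 1, 11, 3, 4, 13, 14, 8, 6, 9, 12, 7, 2, 10, 5]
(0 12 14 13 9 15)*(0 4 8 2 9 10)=(0 12 14 13 10)(2 9 15 4 8)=[12, 1, 9, 3, 8, 5, 6, 7, 2, 15, 0, 11, 14, 10, 13, 4]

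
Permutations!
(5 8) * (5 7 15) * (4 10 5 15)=[0, 1, 2, 3, 10, 8, 6, 4, 7, 9, 5, 11, 12, 13, 14, 15]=(15)(4 10 5 8 7)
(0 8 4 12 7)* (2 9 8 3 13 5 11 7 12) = (0 3 13 5 11 7)(2 9 8 4) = [3, 1, 9, 13, 2, 11, 6, 0, 4, 8, 10, 7, 12, 5]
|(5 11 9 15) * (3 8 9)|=|(3 8 9 15 5 11)|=6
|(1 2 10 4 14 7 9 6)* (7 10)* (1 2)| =|(2 7 9 6)(4 14 10)| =12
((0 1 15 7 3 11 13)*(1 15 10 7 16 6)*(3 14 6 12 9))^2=((0 15 16 12 9 3 11 13)(1 10 7 14 6))^2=(0 16 9 11)(1 7 6 10 14)(3 13 15 12)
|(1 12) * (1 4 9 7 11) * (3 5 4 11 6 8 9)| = 12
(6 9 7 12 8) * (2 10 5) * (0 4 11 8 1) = (0 4 11 8 6 9 7 12 1)(2 10 5) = [4, 0, 10, 3, 11, 2, 9, 12, 6, 7, 5, 8, 1]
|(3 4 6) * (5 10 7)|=|(3 4 6)(5 10 7)|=3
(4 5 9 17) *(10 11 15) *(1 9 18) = [0, 9, 2, 3, 5, 18, 6, 7, 8, 17, 11, 15, 12, 13, 14, 10, 16, 4, 1] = (1 9 17 4 5 18)(10 11 15)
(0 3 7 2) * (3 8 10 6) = (0 8 10 6 3 7 2) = [8, 1, 0, 7, 4, 5, 3, 2, 10, 9, 6]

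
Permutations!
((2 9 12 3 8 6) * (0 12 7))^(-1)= ((0 12 3 8 6 2 9 7))^(-1)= (0 7 9 2 6 8 3 12)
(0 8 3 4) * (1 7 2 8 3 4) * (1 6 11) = (0 3 6 11 1 7 2 8 4) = [3, 7, 8, 6, 0, 5, 11, 2, 4, 9, 10, 1]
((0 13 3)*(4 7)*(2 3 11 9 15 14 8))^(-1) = (0 3 2 8 14 15 9 11 13)(4 7) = ((0 13 11 9 15 14 8 2 3)(4 7))^(-1)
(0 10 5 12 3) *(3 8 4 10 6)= [6, 1, 2, 0, 10, 12, 3, 7, 4, 9, 5, 11, 8]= (0 6 3)(4 10 5 12 8)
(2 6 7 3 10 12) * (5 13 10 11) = (2 6 7 3 11 5 13 10 12) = [0, 1, 6, 11, 4, 13, 7, 3, 8, 9, 12, 5, 2, 10]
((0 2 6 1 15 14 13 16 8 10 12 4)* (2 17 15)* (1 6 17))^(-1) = ((0 1 2 17 15 14 13 16 8 10 12 4))^(-1) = (0 4 12 10 8 16 13 14 15 17 2 1)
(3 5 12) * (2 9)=(2 9)(3 5 12)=[0, 1, 9, 5, 4, 12, 6, 7, 8, 2, 10, 11, 3]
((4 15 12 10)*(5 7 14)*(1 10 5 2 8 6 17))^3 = (1 15 7 8)(2 17 4 5)(6 10 12 14)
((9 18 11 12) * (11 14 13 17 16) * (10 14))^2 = ((9 18 10 14 13 17 16 11 12))^2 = (9 10 13 16 12 18 14 17 11)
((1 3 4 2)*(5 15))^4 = ((1 3 4 2)(5 15))^4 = (15)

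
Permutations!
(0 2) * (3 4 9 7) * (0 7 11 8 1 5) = (0 2 7 3 4 9 11 8 1 5) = [2, 5, 7, 4, 9, 0, 6, 3, 1, 11, 10, 8]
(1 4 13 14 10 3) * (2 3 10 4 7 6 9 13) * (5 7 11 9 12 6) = [0, 11, 3, 1, 2, 7, 12, 5, 8, 13, 10, 9, 6, 14, 4] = (1 11 9 13 14 4 2 3)(5 7)(6 12)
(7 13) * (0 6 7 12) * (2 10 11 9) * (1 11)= (0 6 7 13 12)(1 11 9 2 10)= [6, 11, 10, 3, 4, 5, 7, 13, 8, 2, 1, 9, 0, 12]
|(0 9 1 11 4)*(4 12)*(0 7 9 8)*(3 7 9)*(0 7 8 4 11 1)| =|(0 4 9)(3 8 7)(11 12)| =6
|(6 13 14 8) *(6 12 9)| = 6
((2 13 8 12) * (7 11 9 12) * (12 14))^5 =((2 13 8 7 11 9 14 12))^5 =(2 9 8 12 11 13 14 7)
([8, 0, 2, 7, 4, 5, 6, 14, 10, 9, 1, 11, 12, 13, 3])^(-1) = (0 1 10 8)(3 14 7)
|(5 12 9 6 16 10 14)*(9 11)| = |(5 12 11 9 6 16 10 14)| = 8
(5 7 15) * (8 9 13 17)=[0, 1, 2, 3, 4, 7, 6, 15, 9, 13, 10, 11, 12, 17, 14, 5, 16, 8]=(5 7 15)(8 9 13 17)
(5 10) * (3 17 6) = (3 17 6)(5 10) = [0, 1, 2, 17, 4, 10, 3, 7, 8, 9, 5, 11, 12, 13, 14, 15, 16, 6]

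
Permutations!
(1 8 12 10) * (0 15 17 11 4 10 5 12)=(0 15 17 11 4 10 1 8)(5 12)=[15, 8, 2, 3, 10, 12, 6, 7, 0, 9, 1, 4, 5, 13, 14, 17, 16, 11]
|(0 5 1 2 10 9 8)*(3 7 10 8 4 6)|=30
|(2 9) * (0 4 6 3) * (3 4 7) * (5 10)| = |(0 7 3)(2 9)(4 6)(5 10)| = 6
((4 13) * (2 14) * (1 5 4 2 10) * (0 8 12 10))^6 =(0 4 12 2 1)(5 8 13 10 14)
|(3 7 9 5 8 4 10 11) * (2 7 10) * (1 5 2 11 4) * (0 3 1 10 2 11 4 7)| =21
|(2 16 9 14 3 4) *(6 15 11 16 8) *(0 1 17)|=30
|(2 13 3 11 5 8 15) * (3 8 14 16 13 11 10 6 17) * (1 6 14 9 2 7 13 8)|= 44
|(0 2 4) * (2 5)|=|(0 5 2 4)|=4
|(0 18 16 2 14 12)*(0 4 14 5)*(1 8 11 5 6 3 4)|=|(0 18 16 2 6 3 4 14 12 1 8 11 5)|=13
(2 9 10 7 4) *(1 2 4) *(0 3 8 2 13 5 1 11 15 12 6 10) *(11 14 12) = (0 3 8 2 9)(1 13 5)(6 10 7 14 12)(11 15) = [3, 13, 9, 8, 4, 1, 10, 14, 2, 0, 7, 15, 6, 5, 12, 11]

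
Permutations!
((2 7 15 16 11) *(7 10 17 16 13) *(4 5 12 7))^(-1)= ((2 10 17 16 11)(4 5 12 7 15 13))^(-1)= (2 11 16 17 10)(4 13 15 7 12 5)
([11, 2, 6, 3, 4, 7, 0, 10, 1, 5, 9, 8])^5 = [6, 8, 1, 3, 4, 7, 2, 10, 11, 5, 9, 0]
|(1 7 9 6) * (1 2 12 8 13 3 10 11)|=|(1 7 9 6 2 12 8 13 3 10 11)|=11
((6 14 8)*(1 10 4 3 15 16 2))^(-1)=((1 10 4 3 15 16 2)(6 14 8))^(-1)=(1 2 16 15 3 4 10)(6 8 14)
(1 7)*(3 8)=[0, 7, 2, 8, 4, 5, 6, 1, 3]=(1 7)(3 8)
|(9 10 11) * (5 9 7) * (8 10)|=6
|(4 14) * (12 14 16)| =|(4 16 12 14)| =4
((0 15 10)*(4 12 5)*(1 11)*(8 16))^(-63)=(1 11)(8 16)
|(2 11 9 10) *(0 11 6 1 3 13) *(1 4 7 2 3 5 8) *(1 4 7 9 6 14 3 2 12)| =|(0 11 6 7 12 1 5 8 4 9 10 2 14 3 13)| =15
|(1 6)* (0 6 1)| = |(0 6)| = 2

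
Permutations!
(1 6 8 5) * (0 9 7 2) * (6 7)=(0 9 6 8 5 1 7 2)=[9, 7, 0, 3, 4, 1, 8, 2, 5, 6]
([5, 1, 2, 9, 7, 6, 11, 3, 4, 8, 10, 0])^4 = [0, 1, 2, 7, 8, 5, 6, 4, 9, 3, 10, 11]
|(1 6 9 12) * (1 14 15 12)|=3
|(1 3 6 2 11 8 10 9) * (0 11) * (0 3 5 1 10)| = 6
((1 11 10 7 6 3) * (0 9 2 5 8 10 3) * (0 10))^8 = ((0 9 2 5 8)(1 11 3)(6 10 7))^8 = (0 5 9 8 2)(1 3 11)(6 7 10)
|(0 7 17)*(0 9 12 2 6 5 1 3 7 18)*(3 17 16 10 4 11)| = 42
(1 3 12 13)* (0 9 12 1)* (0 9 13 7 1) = (0 13 9 12 7 1 3) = [13, 3, 2, 0, 4, 5, 6, 1, 8, 12, 10, 11, 7, 9]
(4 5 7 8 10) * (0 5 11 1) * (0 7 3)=(0 5 3)(1 7 8 10 4 11)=[5, 7, 2, 0, 11, 3, 6, 8, 10, 9, 4, 1]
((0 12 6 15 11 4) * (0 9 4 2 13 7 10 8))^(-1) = ((0 12 6 15 11 2 13 7 10 8)(4 9))^(-1) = (0 8 10 7 13 2 11 15 6 12)(4 9)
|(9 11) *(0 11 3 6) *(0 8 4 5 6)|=4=|(0 11 9 3)(4 5 6 8)|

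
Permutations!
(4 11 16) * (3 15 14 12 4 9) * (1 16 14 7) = (1 16 9 3 15 7)(4 11 14 12) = [0, 16, 2, 15, 11, 5, 6, 1, 8, 3, 10, 14, 4, 13, 12, 7, 9]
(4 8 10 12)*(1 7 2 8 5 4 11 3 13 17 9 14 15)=(1 7 2 8 10 12 11 3 13 17 9 14 15)(4 5)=[0, 7, 8, 13, 5, 4, 6, 2, 10, 14, 12, 3, 11, 17, 15, 1, 16, 9]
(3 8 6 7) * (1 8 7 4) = (1 8 6 4)(3 7) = [0, 8, 2, 7, 1, 5, 4, 3, 6]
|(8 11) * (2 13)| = |(2 13)(8 11)| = 2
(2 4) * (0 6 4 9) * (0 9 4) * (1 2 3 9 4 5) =(0 6)(1 2 5)(3 9 4) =[6, 2, 5, 9, 3, 1, 0, 7, 8, 4]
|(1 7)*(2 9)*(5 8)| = 2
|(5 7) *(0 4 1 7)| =5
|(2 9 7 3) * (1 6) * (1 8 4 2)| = |(1 6 8 4 2 9 7 3)| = 8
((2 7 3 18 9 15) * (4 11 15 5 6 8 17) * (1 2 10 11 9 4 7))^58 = ((1 2)(3 18 4 9 5 6 8 17 7)(10 11 15))^58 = (3 5 7 9 17 4 8 18 6)(10 11 15)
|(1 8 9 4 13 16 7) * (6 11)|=|(1 8 9 4 13 16 7)(6 11)|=14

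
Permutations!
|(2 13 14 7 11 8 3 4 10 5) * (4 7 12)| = |(2 13 14 12 4 10 5)(3 7 11 8)| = 28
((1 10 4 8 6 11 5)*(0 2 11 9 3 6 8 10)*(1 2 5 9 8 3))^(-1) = (0 1 9 11 2 5)(3 8 6)(4 10)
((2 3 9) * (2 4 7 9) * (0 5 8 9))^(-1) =(0 7 4 9 8 5)(2 3)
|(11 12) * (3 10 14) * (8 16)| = 6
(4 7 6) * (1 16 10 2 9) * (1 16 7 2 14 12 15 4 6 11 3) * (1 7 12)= (1 12 15 4 2 9 16 10 14)(3 7 11)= [0, 12, 9, 7, 2, 5, 6, 11, 8, 16, 14, 3, 15, 13, 1, 4, 10]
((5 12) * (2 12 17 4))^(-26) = (2 4 17 5 12)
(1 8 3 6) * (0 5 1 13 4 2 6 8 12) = (0 5 1 12)(2 6 13 4)(3 8) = [5, 12, 6, 8, 2, 1, 13, 7, 3, 9, 10, 11, 0, 4]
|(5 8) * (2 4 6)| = |(2 4 6)(5 8)| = 6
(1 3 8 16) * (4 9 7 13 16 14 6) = [0, 3, 2, 8, 9, 5, 4, 13, 14, 7, 10, 11, 12, 16, 6, 15, 1] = (1 3 8 14 6 4 9 7 13 16)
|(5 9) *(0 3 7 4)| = |(0 3 7 4)(5 9)| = 4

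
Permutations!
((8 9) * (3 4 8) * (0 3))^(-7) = (0 8 3 9 4)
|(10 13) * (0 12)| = |(0 12)(10 13)| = 2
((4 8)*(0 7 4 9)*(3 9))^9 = (0 8)(3 7)(4 9)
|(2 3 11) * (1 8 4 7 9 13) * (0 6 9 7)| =|(0 6 9 13 1 8 4)(2 3 11)| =21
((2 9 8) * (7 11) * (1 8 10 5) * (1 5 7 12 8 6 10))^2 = (1 10 11 8 9 6 7 12 2)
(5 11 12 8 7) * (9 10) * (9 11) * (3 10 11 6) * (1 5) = (1 5 9 11 12 8 7)(3 10 6) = [0, 5, 2, 10, 4, 9, 3, 1, 7, 11, 6, 12, 8]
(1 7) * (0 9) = (0 9)(1 7) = [9, 7, 2, 3, 4, 5, 6, 1, 8, 0]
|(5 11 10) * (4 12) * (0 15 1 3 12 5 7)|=|(0 15 1 3 12 4 5 11 10 7)|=10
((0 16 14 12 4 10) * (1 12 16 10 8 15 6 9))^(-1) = ((0 10)(1 12 4 8 15 6 9)(14 16))^(-1) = (0 10)(1 9 6 15 8 4 12)(14 16)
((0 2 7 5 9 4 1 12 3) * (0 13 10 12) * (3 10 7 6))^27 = ((0 2 6 3 13 7 5 9 4 1)(10 12))^27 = (0 9 13 2 4 7 6 1 5 3)(10 12)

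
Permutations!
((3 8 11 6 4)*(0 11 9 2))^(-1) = (0 2 9 8 3 4 6 11)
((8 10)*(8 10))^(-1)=((10))^(-1)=(10)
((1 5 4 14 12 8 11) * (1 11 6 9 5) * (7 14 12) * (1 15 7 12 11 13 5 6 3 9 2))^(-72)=((1 15 7 14 12 8 3 9 6 2)(4 11 13 5))^(-72)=(1 6 3 12 7)(2 9 8 14 15)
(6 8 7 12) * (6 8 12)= (6 12 8 7)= [0, 1, 2, 3, 4, 5, 12, 6, 7, 9, 10, 11, 8]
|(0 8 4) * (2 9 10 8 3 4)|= 12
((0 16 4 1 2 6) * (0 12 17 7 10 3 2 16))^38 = ((1 16 4)(2 6 12 17 7 10 3))^38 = (1 4 16)(2 17 3 12 10 6 7)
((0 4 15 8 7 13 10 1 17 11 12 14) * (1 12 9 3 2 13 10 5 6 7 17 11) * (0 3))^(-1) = ((0 4 15 8 17 1 11 9)(2 13 5 6 7 10 12 14 3))^(-1) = (0 9 11 1 17 8 15 4)(2 3 14 12 10 7 6 5 13)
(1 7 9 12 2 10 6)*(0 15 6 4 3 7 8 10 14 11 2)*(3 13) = (0 15 6 1 8 10 4 13 3 7 9 12)(2 14 11) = [15, 8, 14, 7, 13, 5, 1, 9, 10, 12, 4, 2, 0, 3, 11, 6]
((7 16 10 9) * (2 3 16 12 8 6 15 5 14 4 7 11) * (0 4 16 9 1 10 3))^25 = (0 9 14 6 7 2 3 5 8 4 11 16 15 12)(1 10)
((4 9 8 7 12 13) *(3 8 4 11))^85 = ((3 8 7 12 13 11)(4 9))^85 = (3 8 7 12 13 11)(4 9)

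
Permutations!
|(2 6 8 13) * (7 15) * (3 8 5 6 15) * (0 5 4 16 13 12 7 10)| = |(0 5 6 4 16 13 2 15 10)(3 8 12 7)| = 36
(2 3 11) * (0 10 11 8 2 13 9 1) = (0 10 11 13 9 1)(2 3 8) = [10, 0, 3, 8, 4, 5, 6, 7, 2, 1, 11, 13, 12, 9]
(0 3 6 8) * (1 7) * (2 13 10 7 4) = (0 3 6 8)(1 4 2 13 10 7) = [3, 4, 13, 6, 2, 5, 8, 1, 0, 9, 7, 11, 12, 10]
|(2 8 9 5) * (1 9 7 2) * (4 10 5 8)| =|(1 9 8 7 2 4 10 5)| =8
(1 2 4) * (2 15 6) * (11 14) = (1 15 6 2 4)(11 14) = [0, 15, 4, 3, 1, 5, 2, 7, 8, 9, 10, 14, 12, 13, 11, 6]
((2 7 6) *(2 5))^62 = ((2 7 6 5))^62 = (2 6)(5 7)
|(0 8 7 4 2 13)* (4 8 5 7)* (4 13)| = |(0 5 7 8 13)(2 4)| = 10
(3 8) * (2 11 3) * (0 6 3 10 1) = (0 6 3 8 2 11 10 1) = [6, 0, 11, 8, 4, 5, 3, 7, 2, 9, 1, 10]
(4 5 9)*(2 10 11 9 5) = (2 10 11 9 4) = [0, 1, 10, 3, 2, 5, 6, 7, 8, 4, 11, 9]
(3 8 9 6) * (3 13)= (3 8 9 6 13)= [0, 1, 2, 8, 4, 5, 13, 7, 9, 6, 10, 11, 12, 3]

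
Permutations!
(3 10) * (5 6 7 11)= (3 10)(5 6 7 11)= [0, 1, 2, 10, 4, 6, 7, 11, 8, 9, 3, 5]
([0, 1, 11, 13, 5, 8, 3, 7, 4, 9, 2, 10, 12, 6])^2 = (2 10 11)(3 6 13)(4 8 5)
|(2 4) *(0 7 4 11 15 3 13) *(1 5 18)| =24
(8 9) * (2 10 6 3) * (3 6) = (2 10 3)(8 9) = [0, 1, 10, 2, 4, 5, 6, 7, 9, 8, 3]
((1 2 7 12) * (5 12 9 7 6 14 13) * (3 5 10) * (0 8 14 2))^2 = (0 14 10 5 1 8 13 3 12)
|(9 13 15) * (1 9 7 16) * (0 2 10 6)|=|(0 2 10 6)(1 9 13 15 7 16)|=12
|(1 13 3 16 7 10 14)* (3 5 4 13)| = |(1 3 16 7 10 14)(4 13 5)| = 6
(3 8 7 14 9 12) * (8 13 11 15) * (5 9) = (3 13 11 15 8 7 14 5 9 12) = [0, 1, 2, 13, 4, 9, 6, 14, 7, 12, 10, 15, 3, 11, 5, 8]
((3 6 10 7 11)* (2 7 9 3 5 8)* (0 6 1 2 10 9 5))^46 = ((0 6 9 3 1 2 7 11)(5 8 10))^46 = (0 7 1 9)(2 3 6 11)(5 8 10)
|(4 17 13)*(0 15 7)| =3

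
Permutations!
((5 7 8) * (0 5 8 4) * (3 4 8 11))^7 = (11)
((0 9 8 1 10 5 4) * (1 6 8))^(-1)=(0 4 5 10 1 9)(6 8)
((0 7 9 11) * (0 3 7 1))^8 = (11)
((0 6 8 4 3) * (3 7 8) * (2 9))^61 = (0 6 3)(2 9)(4 7 8)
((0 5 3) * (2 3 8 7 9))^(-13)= ((0 5 8 7 9 2 3))^(-13)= (0 5 8 7 9 2 3)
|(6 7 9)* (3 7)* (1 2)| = |(1 2)(3 7 9 6)| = 4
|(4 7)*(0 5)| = 2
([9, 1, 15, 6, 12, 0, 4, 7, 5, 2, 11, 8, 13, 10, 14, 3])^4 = [3, 1, 4, 13, 11, 15, 10, 7, 2, 6, 0, 9, 8, 5, 14, 12]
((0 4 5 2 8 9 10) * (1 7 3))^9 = (0 5 8 10 4 2 9)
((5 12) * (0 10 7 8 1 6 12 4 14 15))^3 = ((0 10 7 8 1 6 12 5 4 14 15))^3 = (0 8 12 14 10 1 5 15 7 6 4)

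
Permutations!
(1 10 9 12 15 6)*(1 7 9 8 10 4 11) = (1 4 11)(6 7 9 12 15)(8 10) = [0, 4, 2, 3, 11, 5, 7, 9, 10, 12, 8, 1, 15, 13, 14, 6]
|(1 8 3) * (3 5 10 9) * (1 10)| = |(1 8 5)(3 10 9)| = 3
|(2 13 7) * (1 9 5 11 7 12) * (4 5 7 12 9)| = |(1 4 5 11 12)(2 13 9 7)| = 20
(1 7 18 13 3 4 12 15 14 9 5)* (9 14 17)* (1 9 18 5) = [0, 7, 2, 4, 12, 9, 6, 5, 8, 1, 10, 11, 15, 3, 14, 17, 16, 18, 13] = (1 7 5 9)(3 4 12 15 17 18 13)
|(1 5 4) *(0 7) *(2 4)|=4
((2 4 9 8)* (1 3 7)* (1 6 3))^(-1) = ((2 4 9 8)(3 7 6))^(-1) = (2 8 9 4)(3 6 7)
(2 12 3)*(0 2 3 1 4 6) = (0 2 12 1 4 6) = [2, 4, 12, 3, 6, 5, 0, 7, 8, 9, 10, 11, 1]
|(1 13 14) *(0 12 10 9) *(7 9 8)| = 6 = |(0 12 10 8 7 9)(1 13 14)|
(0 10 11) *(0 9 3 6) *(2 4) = (0 10 11 9 3 6)(2 4) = [10, 1, 4, 6, 2, 5, 0, 7, 8, 3, 11, 9]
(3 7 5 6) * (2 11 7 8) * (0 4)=(0 4)(2 11 7 5 6 3 8)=[4, 1, 11, 8, 0, 6, 3, 5, 2, 9, 10, 7]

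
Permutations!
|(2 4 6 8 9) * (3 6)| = |(2 4 3 6 8 9)| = 6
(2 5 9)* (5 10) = (2 10 5 9) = [0, 1, 10, 3, 4, 9, 6, 7, 8, 2, 5]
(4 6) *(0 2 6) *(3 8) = (0 2 6 4)(3 8) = [2, 1, 6, 8, 0, 5, 4, 7, 3]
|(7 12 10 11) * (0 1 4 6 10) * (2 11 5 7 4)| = 10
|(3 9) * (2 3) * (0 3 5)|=5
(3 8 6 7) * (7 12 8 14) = [0, 1, 2, 14, 4, 5, 12, 3, 6, 9, 10, 11, 8, 13, 7] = (3 14 7)(6 12 8)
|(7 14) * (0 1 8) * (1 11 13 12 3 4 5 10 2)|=|(0 11 13 12 3 4 5 10 2 1 8)(7 14)|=22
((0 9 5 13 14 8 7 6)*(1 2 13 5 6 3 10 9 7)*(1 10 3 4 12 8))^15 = (0 6 9 10 8 12 4 7)(1 14 13 2)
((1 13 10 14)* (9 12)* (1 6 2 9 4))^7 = (1 12 2 14 13 4 9 6 10)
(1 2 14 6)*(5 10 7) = (1 2 14 6)(5 10 7) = [0, 2, 14, 3, 4, 10, 1, 5, 8, 9, 7, 11, 12, 13, 6]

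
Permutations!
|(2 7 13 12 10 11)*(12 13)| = |(13)(2 7 12 10 11)| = 5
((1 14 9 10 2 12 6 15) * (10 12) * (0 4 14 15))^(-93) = ((0 4 14 9 12 6)(1 15)(2 10))^(-93) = (0 9)(1 15)(2 10)(4 12)(6 14)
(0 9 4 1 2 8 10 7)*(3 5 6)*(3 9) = [3, 2, 8, 5, 1, 6, 9, 0, 10, 4, 7] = (0 3 5 6 9 4 1 2 8 10 7)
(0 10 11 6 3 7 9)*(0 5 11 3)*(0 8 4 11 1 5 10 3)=(0 3 7 9 10)(1 5)(4 11 6 8)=[3, 5, 2, 7, 11, 1, 8, 9, 4, 10, 0, 6]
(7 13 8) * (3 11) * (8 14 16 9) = [0, 1, 2, 11, 4, 5, 6, 13, 7, 8, 10, 3, 12, 14, 16, 15, 9] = (3 11)(7 13 14 16 9 8)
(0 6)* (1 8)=(0 6)(1 8)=[6, 8, 2, 3, 4, 5, 0, 7, 1]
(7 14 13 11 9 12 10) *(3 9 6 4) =(3 9 12 10 7 14 13 11 6 4) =[0, 1, 2, 9, 3, 5, 4, 14, 8, 12, 7, 6, 10, 11, 13]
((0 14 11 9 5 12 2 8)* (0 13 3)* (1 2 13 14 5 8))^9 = (0 3 13 12 5)(1 2)(8 14 11 9)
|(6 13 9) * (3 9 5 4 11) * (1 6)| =8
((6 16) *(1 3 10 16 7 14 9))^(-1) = (1 9 14 7 6 16 10 3) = ((1 3 10 16 6 7 14 9))^(-1)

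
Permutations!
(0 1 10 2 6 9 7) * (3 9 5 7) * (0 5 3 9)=(0 1 10 2 6 3)(5 7)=[1, 10, 6, 0, 4, 7, 3, 5, 8, 9, 2]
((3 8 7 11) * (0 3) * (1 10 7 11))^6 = (0 8)(3 11)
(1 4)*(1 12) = (1 4 12) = [0, 4, 2, 3, 12, 5, 6, 7, 8, 9, 10, 11, 1]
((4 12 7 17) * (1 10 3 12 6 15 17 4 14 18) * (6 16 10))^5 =((1 6 15 17 14 18)(3 12 7 4 16 10))^5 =(1 18 14 17 15 6)(3 10 16 4 7 12)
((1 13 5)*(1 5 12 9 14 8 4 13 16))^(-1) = (1 16)(4 8 14 9 12 13)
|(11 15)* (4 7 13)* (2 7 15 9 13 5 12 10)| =5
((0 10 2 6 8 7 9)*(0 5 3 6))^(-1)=((0 10 2)(3 6 8 7 9 5))^(-1)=(0 2 10)(3 5 9 7 8 6)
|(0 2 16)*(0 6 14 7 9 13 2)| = |(2 16 6 14 7 9 13)| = 7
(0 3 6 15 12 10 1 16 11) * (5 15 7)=(0 3 6 7 5 15 12 10 1 16 11)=[3, 16, 2, 6, 4, 15, 7, 5, 8, 9, 1, 0, 10, 13, 14, 12, 11]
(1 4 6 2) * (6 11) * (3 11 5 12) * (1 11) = (1 4 5 12 3)(2 11 6) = [0, 4, 11, 1, 5, 12, 2, 7, 8, 9, 10, 6, 3]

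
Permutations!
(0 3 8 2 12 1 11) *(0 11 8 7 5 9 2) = (0 3 7 5 9 2 12 1 8) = [3, 8, 12, 7, 4, 9, 6, 5, 0, 2, 10, 11, 1]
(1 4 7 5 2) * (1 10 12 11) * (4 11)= (1 11)(2 10 12 4 7 5)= [0, 11, 10, 3, 7, 2, 6, 5, 8, 9, 12, 1, 4]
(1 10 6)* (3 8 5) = (1 10 6)(3 8 5) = [0, 10, 2, 8, 4, 3, 1, 7, 5, 9, 6]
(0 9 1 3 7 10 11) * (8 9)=(0 8 9 1 3 7 10 11)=[8, 3, 2, 7, 4, 5, 6, 10, 9, 1, 11, 0]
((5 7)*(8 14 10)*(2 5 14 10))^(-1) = ((2 5 7 14)(8 10))^(-1) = (2 14 7 5)(8 10)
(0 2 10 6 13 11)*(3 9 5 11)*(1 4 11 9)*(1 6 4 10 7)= [2, 10, 7, 6, 11, 9, 13, 1, 8, 5, 4, 0, 12, 3]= (0 2 7 1 10 4 11)(3 6 13)(5 9)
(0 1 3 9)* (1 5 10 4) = (0 5 10 4 1 3 9) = [5, 3, 2, 9, 1, 10, 6, 7, 8, 0, 4]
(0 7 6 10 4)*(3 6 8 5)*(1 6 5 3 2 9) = (0 7 8 3 5 2 9 1 6 10 4) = [7, 6, 9, 5, 0, 2, 10, 8, 3, 1, 4]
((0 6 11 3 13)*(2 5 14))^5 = ((0 6 11 3 13)(2 5 14))^5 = (2 14 5)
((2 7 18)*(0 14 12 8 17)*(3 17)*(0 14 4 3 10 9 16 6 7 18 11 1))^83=((0 4 3 17 14 12 8 10 9 16 6 7 11 1)(2 18))^83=(0 1 11 7 6 16 9 10 8 12 14 17 3 4)(2 18)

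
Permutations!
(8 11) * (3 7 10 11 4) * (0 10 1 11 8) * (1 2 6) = (0 10 8 4 3 7 2 6 1 11) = [10, 11, 6, 7, 3, 5, 1, 2, 4, 9, 8, 0]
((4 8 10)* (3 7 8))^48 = (3 10 7 4 8)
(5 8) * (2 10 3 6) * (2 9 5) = (2 10 3 6 9 5 8) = [0, 1, 10, 6, 4, 8, 9, 7, 2, 5, 3]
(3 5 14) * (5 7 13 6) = (3 7 13 6 5 14) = [0, 1, 2, 7, 4, 14, 5, 13, 8, 9, 10, 11, 12, 6, 3]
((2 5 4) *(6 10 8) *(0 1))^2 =(2 4 5)(6 8 10)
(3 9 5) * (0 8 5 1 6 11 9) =(0 8 5 3)(1 6 11 9) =[8, 6, 2, 0, 4, 3, 11, 7, 5, 1, 10, 9]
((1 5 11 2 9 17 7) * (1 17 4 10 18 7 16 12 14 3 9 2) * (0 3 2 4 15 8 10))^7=(0 7)(1 5 11)(2 10)(3 17)(4 18)(8 14)(9 16)(12 15)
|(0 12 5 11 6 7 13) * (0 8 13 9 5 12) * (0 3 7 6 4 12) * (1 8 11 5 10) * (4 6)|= 12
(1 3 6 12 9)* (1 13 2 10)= [0, 3, 10, 6, 4, 5, 12, 7, 8, 13, 1, 11, 9, 2]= (1 3 6 12 9 13 2 10)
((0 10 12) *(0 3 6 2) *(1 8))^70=(0 6 12)(2 3 10)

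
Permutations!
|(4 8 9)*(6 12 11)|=3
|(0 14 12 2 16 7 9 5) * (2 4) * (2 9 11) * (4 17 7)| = 11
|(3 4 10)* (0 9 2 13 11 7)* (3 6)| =|(0 9 2 13 11 7)(3 4 10 6)| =12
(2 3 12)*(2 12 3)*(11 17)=(11 17)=[0, 1, 2, 3, 4, 5, 6, 7, 8, 9, 10, 17, 12, 13, 14, 15, 16, 11]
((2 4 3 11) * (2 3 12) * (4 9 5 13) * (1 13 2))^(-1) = (1 12 4 13)(2 5 9)(3 11)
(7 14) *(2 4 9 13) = (2 4 9 13)(7 14) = [0, 1, 4, 3, 9, 5, 6, 14, 8, 13, 10, 11, 12, 2, 7]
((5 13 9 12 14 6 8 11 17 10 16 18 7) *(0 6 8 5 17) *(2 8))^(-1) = ((0 6 5 13 9 12 14 2 8 11)(7 17 10 16 18))^(-1) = (0 11 8 2 14 12 9 13 5 6)(7 18 16 10 17)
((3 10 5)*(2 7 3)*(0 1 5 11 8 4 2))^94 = ((0 1 5)(2 7 3 10 11 8 4))^94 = (0 1 5)(2 10 4 3 8 7 11)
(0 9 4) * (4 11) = (0 9 11 4) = [9, 1, 2, 3, 0, 5, 6, 7, 8, 11, 10, 4]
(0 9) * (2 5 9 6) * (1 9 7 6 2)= (0 2 5 7 6 1 9)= [2, 9, 5, 3, 4, 7, 1, 6, 8, 0]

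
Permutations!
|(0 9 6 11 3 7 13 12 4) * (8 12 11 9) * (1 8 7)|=|(0 7 13 11 3 1 8 12 4)(6 9)|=18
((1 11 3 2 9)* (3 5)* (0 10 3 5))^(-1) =(0 11 1 9 2 3 10)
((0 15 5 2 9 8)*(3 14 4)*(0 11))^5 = (0 8 2 15 11 9 5)(3 4 14)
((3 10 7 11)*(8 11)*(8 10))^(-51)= (11)(7 10)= ((3 8 11)(7 10))^(-51)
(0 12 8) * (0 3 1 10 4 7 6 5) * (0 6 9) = (0 12 8 3 1 10 4 7 9)(5 6) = [12, 10, 2, 1, 7, 6, 5, 9, 3, 0, 4, 11, 8]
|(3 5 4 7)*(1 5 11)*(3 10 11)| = |(1 5 4 7 10 11)| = 6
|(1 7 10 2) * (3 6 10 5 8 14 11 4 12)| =12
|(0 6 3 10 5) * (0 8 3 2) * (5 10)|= 3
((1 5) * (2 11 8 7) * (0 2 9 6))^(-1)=(0 6 9 7 8 11 2)(1 5)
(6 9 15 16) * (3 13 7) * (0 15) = (0 15 16 6 9)(3 13 7) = [15, 1, 2, 13, 4, 5, 9, 3, 8, 0, 10, 11, 12, 7, 14, 16, 6]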